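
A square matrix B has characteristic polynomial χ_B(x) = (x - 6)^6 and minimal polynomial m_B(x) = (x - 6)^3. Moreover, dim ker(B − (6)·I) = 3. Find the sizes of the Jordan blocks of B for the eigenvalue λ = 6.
Block sizes for λ = 6: [3, 2, 1]

Step 1 — from the characteristic polynomial, algebraic multiplicity of λ = 6 is 6. From dim ker(B − (6)·I) = 3, there are exactly 3 Jordan blocks for λ = 6.
Step 2 — from the minimal polynomial, the factor (x − 6)^3 tells us the largest block for λ = 6 has size 3.
Step 3 — with total size 6, 3 blocks, and largest block 3, the block sizes (in nonincreasing order) are [3, 2, 1].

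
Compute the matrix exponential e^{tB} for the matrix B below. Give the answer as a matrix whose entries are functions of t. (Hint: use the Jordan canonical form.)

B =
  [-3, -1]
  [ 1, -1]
e^{tB} =
  [-t*exp(-2*t) + exp(-2*t), -t*exp(-2*t)]
  [t*exp(-2*t), t*exp(-2*t) + exp(-2*t)]

Strategy: write B = P · J · P⁻¹ where J is a Jordan canonical form, so e^{tB} = P · e^{tJ} · P⁻¹, and e^{tJ} can be computed block-by-block.

B has Jordan form
J =
  [-2,  1]
  [ 0, -2]
(up to reordering of blocks).

Per-block formulas:
  For a 2×2 Jordan block J_2(-2): exp(t · J_2(-2)) = e^(-2t)·(I + t·N), where N is the 2×2 nilpotent shift.

After assembling e^{tJ} and conjugating by P, we get:

e^{tB} =
  [-t*exp(-2*t) + exp(-2*t), -t*exp(-2*t)]
  [t*exp(-2*t), t*exp(-2*t) + exp(-2*t)]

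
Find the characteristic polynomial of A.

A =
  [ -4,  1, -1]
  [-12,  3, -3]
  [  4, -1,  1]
x^3

Expanding det(x·I − A) (e.g. by cofactor expansion or by noting that A is similar to its Jordan form J, which has the same characteristic polynomial as A) gives
  χ_A(x) = x^3
which factors as x^3. The eigenvalues (with algebraic multiplicities) are λ = 0 with multiplicity 3.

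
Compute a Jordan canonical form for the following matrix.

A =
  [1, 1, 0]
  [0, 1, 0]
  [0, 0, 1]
J_2(1) ⊕ J_1(1)

The characteristic polynomial is
  det(x·I − A) = x^3 - 3*x^2 + 3*x - 1 = (x - 1)^3

Eigenvalues and multiplicities (the geometric multiplicity of λ is n − rank(A − λI), which equals the number of Jordan blocks for λ):
  λ = 1: algebraic multiplicity = 3, geometric multiplicity = 2

Determining the block sizes for each eigenvalue:
  λ = 1: 2 blocks summing to 3 forces exactly one block of size 2 and the rest size 1 → block sizes [2, 1]

Assembling the blocks gives a Jordan form
J =
  [1, 1, 0]
  [0, 1, 0]
  [0, 0, 1]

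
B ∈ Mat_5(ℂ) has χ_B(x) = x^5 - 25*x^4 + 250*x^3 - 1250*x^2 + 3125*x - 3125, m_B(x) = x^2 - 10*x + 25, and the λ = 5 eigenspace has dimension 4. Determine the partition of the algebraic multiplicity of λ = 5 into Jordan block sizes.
Block sizes for λ = 5: [2, 1, 1, 1]

Step 1 — from the characteristic polynomial, algebraic multiplicity of λ = 5 is 5. From dim ker(B − (5)·I) = 4, there are exactly 4 Jordan blocks for λ = 5.
Step 2 — from the minimal polynomial, the factor (x − 5)^2 tells us the largest block for λ = 5 has size 2.
Step 3 — with total size 5, 4 blocks, and largest block 2, the block sizes (in nonincreasing order) are [2, 1, 1, 1].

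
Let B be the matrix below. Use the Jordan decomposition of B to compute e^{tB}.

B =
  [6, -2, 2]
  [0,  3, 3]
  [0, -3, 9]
e^{tB} =
  [exp(6*t), -2*t*exp(6*t), 2*t*exp(6*t)]
  [0, -3*t*exp(6*t) + exp(6*t), 3*t*exp(6*t)]
  [0, -3*t*exp(6*t), 3*t*exp(6*t) + exp(6*t)]

Strategy: write B = P · J · P⁻¹ where J is a Jordan canonical form, so e^{tB} = P · e^{tJ} · P⁻¹, and e^{tJ} can be computed block-by-block.

B has Jordan form
J =
  [6, 1, 0]
  [0, 6, 0]
  [0, 0, 6]
(up to reordering of blocks).

Per-block formulas:
  For a 2×2 Jordan block J_2(6): exp(t · J_2(6)) = e^(6t)·(I + t·N), where N is the 2×2 nilpotent shift.
  For a 1×1 block at λ = 6: exp(t · [6]) = [e^(6t)].

After assembling e^{tJ} and conjugating by P, we get:

e^{tB} =
  [exp(6*t), -2*t*exp(6*t), 2*t*exp(6*t)]
  [0, -3*t*exp(6*t) + exp(6*t), 3*t*exp(6*t)]
  [0, -3*t*exp(6*t), 3*t*exp(6*t) + exp(6*t)]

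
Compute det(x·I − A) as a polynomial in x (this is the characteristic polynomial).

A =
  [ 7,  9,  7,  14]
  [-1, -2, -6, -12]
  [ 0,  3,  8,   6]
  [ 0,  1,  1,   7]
x^4 - 20*x^3 + 150*x^2 - 500*x + 625

Expanding det(x·I − A) (e.g. by cofactor expansion or by noting that A is similar to its Jordan form J, which has the same characteristic polynomial as A) gives
  χ_A(x) = x^4 - 20*x^3 + 150*x^2 - 500*x + 625
which factors as (x - 5)^4. The eigenvalues (with algebraic multiplicities) are λ = 5 with multiplicity 4.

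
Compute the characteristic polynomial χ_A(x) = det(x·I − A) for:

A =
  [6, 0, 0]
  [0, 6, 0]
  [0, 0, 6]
x^3 - 18*x^2 + 108*x - 216

Expanding det(x·I − A) (e.g. by cofactor expansion or by noting that A is similar to its Jordan form J, which has the same characteristic polynomial as A) gives
  χ_A(x) = x^3 - 18*x^2 + 108*x - 216
which factors as (x - 6)^3. The eigenvalues (with algebraic multiplicities) are λ = 6 with multiplicity 3.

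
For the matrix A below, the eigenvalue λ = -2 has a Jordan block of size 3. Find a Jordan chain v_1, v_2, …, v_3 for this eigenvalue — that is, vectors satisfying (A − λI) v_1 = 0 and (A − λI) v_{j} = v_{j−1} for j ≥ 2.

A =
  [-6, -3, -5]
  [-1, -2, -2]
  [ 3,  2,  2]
A Jordan chain for λ = -2 of length 3:
v_1 = (4, -2, -2)ᵀ
v_2 = (-4, -1, 3)ᵀ
v_3 = (1, 0, 0)ᵀ

Let N = A − (-2)·I. We want v_3 with N^3 v_3 = 0 but N^2 v_3 ≠ 0; then v_{j-1} := N · v_j for j = 3, …, 2.

Pick v_3 = (1, 0, 0)ᵀ.
Then v_2 = N · v_3 = (-4, -1, 3)ᵀ.
Then v_1 = N · v_2 = (4, -2, -2)ᵀ.

Sanity check: (A − (-2)·I) v_1 = (0, 0, 0)ᵀ = 0. ✓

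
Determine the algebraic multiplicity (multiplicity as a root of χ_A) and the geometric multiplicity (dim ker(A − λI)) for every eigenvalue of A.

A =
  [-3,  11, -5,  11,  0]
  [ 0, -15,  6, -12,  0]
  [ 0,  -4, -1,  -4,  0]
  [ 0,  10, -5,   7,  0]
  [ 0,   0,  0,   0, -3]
λ = -3: alg = 5, geom = 3

Step 1 — factor the characteristic polynomial to read off the algebraic multiplicities:
  χ_A(x) = (x + 3)^5

Step 2 — compute geometric multiplicities via the rank-nullity identity g(λ) = n − rank(A − λI):
  rank(A − (-3)·I) = 2, so dim ker(A − (-3)·I) = n − 2 = 3

Summary:
  λ = -3: algebraic multiplicity = 5, geometric multiplicity = 3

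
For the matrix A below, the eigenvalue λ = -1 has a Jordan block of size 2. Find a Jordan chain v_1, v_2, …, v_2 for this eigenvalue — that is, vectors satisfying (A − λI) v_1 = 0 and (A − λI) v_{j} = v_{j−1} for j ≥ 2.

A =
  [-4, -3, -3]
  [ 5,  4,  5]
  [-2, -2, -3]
A Jordan chain for λ = -1 of length 2:
v_1 = (-3, 5, -2)ᵀ
v_2 = (1, 0, 0)ᵀ

Let N = A − (-1)·I. We want v_2 with N^2 v_2 = 0 but N^1 v_2 ≠ 0; then v_{j-1} := N · v_j for j = 2, …, 2.

Pick v_2 = (1, 0, 0)ᵀ.
Then v_1 = N · v_2 = (-3, 5, -2)ᵀ.

Sanity check: (A − (-1)·I) v_1 = (0, 0, 0)ᵀ = 0. ✓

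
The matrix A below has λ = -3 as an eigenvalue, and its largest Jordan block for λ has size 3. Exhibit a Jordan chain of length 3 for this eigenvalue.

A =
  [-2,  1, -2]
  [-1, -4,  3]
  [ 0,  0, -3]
A Jordan chain for λ = -3 of length 3:
v_1 = (1, -1, 0)ᵀ
v_2 = (-2, 3, 0)ᵀ
v_3 = (0, 0, 1)ᵀ

Let N = A − (-3)·I. We want v_3 with N^3 v_3 = 0 but N^2 v_3 ≠ 0; then v_{j-1} := N · v_j for j = 3, …, 2.

Pick v_3 = (0, 0, 1)ᵀ.
Then v_2 = N · v_3 = (-2, 3, 0)ᵀ.
Then v_1 = N · v_2 = (1, -1, 0)ᵀ.

Sanity check: (A − (-3)·I) v_1 = (0, 0, 0)ᵀ = 0. ✓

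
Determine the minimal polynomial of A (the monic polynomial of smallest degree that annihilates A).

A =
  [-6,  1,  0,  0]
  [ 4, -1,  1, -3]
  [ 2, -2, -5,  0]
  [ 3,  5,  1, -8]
x^3 + 15*x^2 + 75*x + 125

The characteristic polynomial is χ_A(x) = (x + 5)^4, so the eigenvalues are known. The minimal polynomial is
  m_A(x) = Π_λ (x − λ)^{k_λ}
where k_λ is the size of the *largest* Jordan block for λ (equivalently, the smallest k with (A − λI)^k v = 0 for every generalised eigenvector v of λ).

  λ = -5: largest Jordan block has size 3, contributing (x + 5)^3

So m_A(x) = (x + 5)^3 = x^3 + 15*x^2 + 75*x + 125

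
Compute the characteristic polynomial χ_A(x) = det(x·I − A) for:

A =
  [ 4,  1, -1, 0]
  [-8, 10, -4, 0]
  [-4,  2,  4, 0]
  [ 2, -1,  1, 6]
x^4 - 24*x^3 + 216*x^2 - 864*x + 1296

Expanding det(x·I − A) (e.g. by cofactor expansion or by noting that A is similar to its Jordan form J, which has the same characteristic polynomial as A) gives
  χ_A(x) = x^4 - 24*x^3 + 216*x^2 - 864*x + 1296
which factors as (x - 6)^4. The eigenvalues (with algebraic multiplicities) are λ = 6 with multiplicity 4.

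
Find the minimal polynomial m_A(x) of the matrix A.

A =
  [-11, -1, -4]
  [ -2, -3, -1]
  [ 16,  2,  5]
x^3 + 9*x^2 + 27*x + 27

The characteristic polynomial is χ_A(x) = (x + 3)^3, so the eigenvalues are known. The minimal polynomial is
  m_A(x) = Π_λ (x − λ)^{k_λ}
where k_λ is the size of the *largest* Jordan block for λ (equivalently, the smallest k with (A − λI)^k v = 0 for every generalised eigenvector v of λ).

  λ = -3: largest Jordan block has size 3, contributing (x + 3)^3

So m_A(x) = (x + 3)^3 = x^3 + 9*x^2 + 27*x + 27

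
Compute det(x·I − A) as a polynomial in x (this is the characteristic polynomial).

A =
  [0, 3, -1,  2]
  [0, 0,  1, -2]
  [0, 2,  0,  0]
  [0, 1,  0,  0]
x^4

Expanding det(x·I − A) (e.g. by cofactor expansion or by noting that A is similar to its Jordan form J, which has the same characteristic polynomial as A) gives
  χ_A(x) = x^4
which factors as x^4. The eigenvalues (with algebraic multiplicities) are λ = 0 with multiplicity 4.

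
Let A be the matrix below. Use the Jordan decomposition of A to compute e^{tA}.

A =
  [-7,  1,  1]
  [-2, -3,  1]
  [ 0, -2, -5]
e^{tA} =
  [t^2*exp(-5*t) - 2*t*exp(-5*t) + exp(-5*t), -t^2*exp(-5*t) + t*exp(-5*t), -t^2*exp(-5*t)/2 + t*exp(-5*t)]
  [-2*t*exp(-5*t), 2*t*exp(-5*t) + exp(-5*t), t*exp(-5*t)]
  [2*t^2*exp(-5*t), -2*t^2*exp(-5*t) - 2*t*exp(-5*t), -t^2*exp(-5*t) + exp(-5*t)]

Strategy: write A = P · J · P⁻¹ where J is a Jordan canonical form, so e^{tA} = P · e^{tJ} · P⁻¹, and e^{tJ} can be computed block-by-block.

A has Jordan form
J =
  [-5,  1,  0]
  [ 0, -5,  1]
  [ 0,  0, -5]
(up to reordering of blocks).

Per-block formulas:
  For a 3×3 Jordan block J_3(-5): exp(t · J_3(-5)) = e^(-5t)·(I + t·N + (t^2/2)·N^2), where N is the 3×3 nilpotent shift.

After assembling e^{tJ} and conjugating by P, we get:

e^{tA} =
  [t^2*exp(-5*t) - 2*t*exp(-5*t) + exp(-5*t), -t^2*exp(-5*t) + t*exp(-5*t), -t^2*exp(-5*t)/2 + t*exp(-5*t)]
  [-2*t*exp(-5*t), 2*t*exp(-5*t) + exp(-5*t), t*exp(-5*t)]
  [2*t^2*exp(-5*t), -2*t^2*exp(-5*t) - 2*t*exp(-5*t), -t^2*exp(-5*t) + exp(-5*t)]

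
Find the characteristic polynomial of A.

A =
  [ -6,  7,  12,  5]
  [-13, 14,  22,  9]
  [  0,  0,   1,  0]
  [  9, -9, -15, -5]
x^4 - 4*x^3 + 6*x^2 - 4*x + 1

Expanding det(x·I − A) (e.g. by cofactor expansion or by noting that A is similar to its Jordan form J, which has the same characteristic polynomial as A) gives
  χ_A(x) = x^4 - 4*x^3 + 6*x^2 - 4*x + 1
which factors as (x - 1)^4. The eigenvalues (with algebraic multiplicities) are λ = 1 with multiplicity 4.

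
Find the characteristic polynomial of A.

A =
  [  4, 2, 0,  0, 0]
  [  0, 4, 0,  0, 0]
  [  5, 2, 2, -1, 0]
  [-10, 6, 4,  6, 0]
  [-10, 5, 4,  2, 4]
x^5 - 20*x^4 + 160*x^3 - 640*x^2 + 1280*x - 1024

Expanding det(x·I − A) (e.g. by cofactor expansion or by noting that A is similar to its Jordan form J, which has the same characteristic polynomial as A) gives
  χ_A(x) = x^5 - 20*x^4 + 160*x^3 - 640*x^2 + 1280*x - 1024
which factors as (x - 4)^5. The eigenvalues (with algebraic multiplicities) are λ = 4 with multiplicity 5.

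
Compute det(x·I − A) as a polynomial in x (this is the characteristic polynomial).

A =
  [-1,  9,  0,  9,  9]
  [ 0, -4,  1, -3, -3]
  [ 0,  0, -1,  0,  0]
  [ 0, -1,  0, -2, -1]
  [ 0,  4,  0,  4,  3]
x^5 + 5*x^4 + 10*x^3 + 10*x^2 + 5*x + 1

Expanding det(x·I − A) (e.g. by cofactor expansion or by noting that A is similar to its Jordan form J, which has the same characteristic polynomial as A) gives
  χ_A(x) = x^5 + 5*x^4 + 10*x^3 + 10*x^2 + 5*x + 1
which factors as (x + 1)^5. The eigenvalues (with algebraic multiplicities) are λ = -1 with multiplicity 5.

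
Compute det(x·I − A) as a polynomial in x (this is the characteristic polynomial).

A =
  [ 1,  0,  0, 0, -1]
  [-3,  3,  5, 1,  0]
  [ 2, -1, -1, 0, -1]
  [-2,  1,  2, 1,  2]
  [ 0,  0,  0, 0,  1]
x^5 - 5*x^4 + 10*x^3 - 10*x^2 + 5*x - 1

Expanding det(x·I − A) (e.g. by cofactor expansion or by noting that A is similar to its Jordan form J, which has the same characteristic polynomial as A) gives
  χ_A(x) = x^5 - 5*x^4 + 10*x^3 - 10*x^2 + 5*x - 1
which factors as (x - 1)^5. The eigenvalues (with algebraic multiplicities) are λ = 1 with multiplicity 5.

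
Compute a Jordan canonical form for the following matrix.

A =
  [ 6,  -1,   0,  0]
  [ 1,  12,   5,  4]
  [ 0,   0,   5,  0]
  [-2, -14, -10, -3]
J_3(5) ⊕ J_1(5)

The characteristic polynomial is
  det(x·I − A) = x^4 - 20*x^3 + 150*x^2 - 500*x + 625 = (x - 5)^4

Eigenvalues and multiplicities (the geometric multiplicity of λ is n − rank(A − λI), which equals the number of Jordan blocks for λ):
  λ = 5: algebraic multiplicity = 4, geometric multiplicity = 2

Determining the block sizes for each eigenvalue:
  λ = 5: with am = 4 and gm = 2, the partition is not yet determined (e.g. several partitions of 4 into 2 parts exist). Let N = A − (5)·I. Computing rank(N^1) = 2, rank(N^2) = 1, rank(N^3) = 0; the number of blocks of size ≥ j is rank(N^{j−1}) − rank(N^j), giving [2, 1, 1]. So we have 1 block(s) of size 3, 1 block(s) of size 1 → block sizes [3, 1]

Assembling the blocks gives a Jordan form
J =
  [5, 1, 0, 0]
  [0, 5, 1, 0]
  [0, 0, 5, 0]
  [0, 0, 0, 5]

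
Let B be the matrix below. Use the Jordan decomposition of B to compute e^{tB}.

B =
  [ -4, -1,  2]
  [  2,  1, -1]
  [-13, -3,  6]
e^{tB} =
  [-3*t^2*exp(t)/2 - 5*t*exp(t) + exp(t), -t^2*exp(t)/2 - t*exp(t), t^2*exp(t)/2 + 2*t*exp(t)]
  [3*t^2*exp(t)/2 + 2*t*exp(t), t^2*exp(t)/2 + exp(t), -t^2*exp(t)/2 - t*exp(t)]
  [-3*t^2*exp(t) - 13*t*exp(t), -t^2*exp(t) - 3*t*exp(t), t^2*exp(t) + 5*t*exp(t) + exp(t)]

Strategy: write B = P · J · P⁻¹ where J is a Jordan canonical form, so e^{tB} = P · e^{tJ} · P⁻¹, and e^{tJ} can be computed block-by-block.

B has Jordan form
J =
  [1, 1, 0]
  [0, 1, 1]
  [0, 0, 1]
(up to reordering of blocks).

Per-block formulas:
  For a 3×3 Jordan block J_3(1): exp(t · J_3(1)) = e^(1t)·(I + t·N + (t^2/2)·N^2), where N is the 3×3 nilpotent shift.

After assembling e^{tJ} and conjugating by P, we get:

e^{tB} =
  [-3*t^2*exp(t)/2 - 5*t*exp(t) + exp(t), -t^2*exp(t)/2 - t*exp(t), t^2*exp(t)/2 + 2*t*exp(t)]
  [3*t^2*exp(t)/2 + 2*t*exp(t), t^2*exp(t)/2 + exp(t), -t^2*exp(t)/2 - t*exp(t)]
  [-3*t^2*exp(t) - 13*t*exp(t), -t^2*exp(t) - 3*t*exp(t), t^2*exp(t) + 5*t*exp(t) + exp(t)]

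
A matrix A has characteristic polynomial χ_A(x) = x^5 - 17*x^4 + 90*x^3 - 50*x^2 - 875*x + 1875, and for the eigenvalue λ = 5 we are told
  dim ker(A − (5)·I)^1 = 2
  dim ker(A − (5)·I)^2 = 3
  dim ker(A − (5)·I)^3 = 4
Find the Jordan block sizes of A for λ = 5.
Block sizes for λ = 5: [3, 1]

From the dimensions of kernels of powers, the number of Jordan blocks of size at least j is d_j − d_{j−1} where d_j = dim ker(N^j) (with d_0 = 0). Computing the differences gives [2, 1, 1].
The number of blocks of size exactly k is (#blocks of size ≥ k) − (#blocks of size ≥ k + 1), so the partition is: 1 block(s) of size 1, 1 block(s) of size 3.
In nonincreasing order the block sizes are [3, 1].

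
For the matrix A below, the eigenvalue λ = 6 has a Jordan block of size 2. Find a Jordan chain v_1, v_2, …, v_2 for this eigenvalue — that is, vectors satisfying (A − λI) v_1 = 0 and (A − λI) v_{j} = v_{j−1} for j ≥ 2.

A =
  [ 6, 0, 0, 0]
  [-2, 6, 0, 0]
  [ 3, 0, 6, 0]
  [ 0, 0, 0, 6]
A Jordan chain for λ = 6 of length 2:
v_1 = (0, -2, 3, 0)ᵀ
v_2 = (1, 0, 0, 0)ᵀ

Let N = A − (6)·I. We want v_2 with N^2 v_2 = 0 but N^1 v_2 ≠ 0; then v_{j-1} := N · v_j for j = 2, …, 2.

Pick v_2 = (1, 0, 0, 0)ᵀ.
Then v_1 = N · v_2 = (0, -2, 3, 0)ᵀ.

Sanity check: (A − (6)·I) v_1 = (0, 0, 0, 0)ᵀ = 0. ✓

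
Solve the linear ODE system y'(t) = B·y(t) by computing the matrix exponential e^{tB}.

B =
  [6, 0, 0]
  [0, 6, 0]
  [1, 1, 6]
e^{tB} =
  [exp(6*t), 0, 0]
  [0, exp(6*t), 0]
  [t*exp(6*t), t*exp(6*t), exp(6*t)]

Strategy: write B = P · J · P⁻¹ where J is a Jordan canonical form, so e^{tB} = P · e^{tJ} · P⁻¹, and e^{tJ} can be computed block-by-block.

B has Jordan form
J =
  [6, 1, 0]
  [0, 6, 0]
  [0, 0, 6]
(up to reordering of blocks).

Per-block formulas:
  For a 2×2 Jordan block J_2(6): exp(t · J_2(6)) = e^(6t)·(I + t·N), where N is the 2×2 nilpotent shift.
  For a 1×1 block at λ = 6: exp(t · [6]) = [e^(6t)].

After assembling e^{tJ} and conjugating by P, we get:

e^{tB} =
  [exp(6*t), 0, 0]
  [0, exp(6*t), 0]
  [t*exp(6*t), t*exp(6*t), exp(6*t)]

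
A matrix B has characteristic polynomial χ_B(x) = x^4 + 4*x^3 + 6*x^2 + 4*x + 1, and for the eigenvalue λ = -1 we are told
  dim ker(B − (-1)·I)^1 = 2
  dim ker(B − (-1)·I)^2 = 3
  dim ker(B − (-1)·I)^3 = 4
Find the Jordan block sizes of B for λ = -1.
Block sizes for λ = -1: [3, 1]

From the dimensions of kernels of powers, the number of Jordan blocks of size at least j is d_j − d_{j−1} where d_j = dim ker(N^j) (with d_0 = 0). Computing the differences gives [2, 1, 1].
The number of blocks of size exactly k is (#blocks of size ≥ k) − (#blocks of size ≥ k + 1), so the partition is: 1 block(s) of size 1, 1 block(s) of size 3.
In nonincreasing order the block sizes are [3, 1].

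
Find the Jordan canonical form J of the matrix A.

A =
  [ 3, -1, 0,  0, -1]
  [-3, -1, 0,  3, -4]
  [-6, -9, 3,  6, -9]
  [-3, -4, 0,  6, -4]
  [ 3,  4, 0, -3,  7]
J_2(3) ⊕ J_1(3) ⊕ J_1(3) ⊕ J_1(6)

The characteristic polynomial is
  det(x·I − A) = x^5 - 18*x^4 + 126*x^3 - 432*x^2 + 729*x - 486 = (x - 6)*(x - 3)^4

Eigenvalues and multiplicities (the geometric multiplicity of λ is n − rank(A − λI), which equals the number of Jordan blocks for λ):
  λ = 3: algebraic multiplicity = 4, geometric multiplicity = 3
  λ = 6: algebraic multiplicity = 1, geometric multiplicity = 1

Determining the block sizes for each eigenvalue:
  λ = 3: 3 blocks summing to 4 forces exactly one block of size 2 and the rest size 1 → block sizes [2, 1, 1]
  λ = 6: one block (gm = 1), so the single block has size am = 1 → block sizes [1]

Assembling the blocks gives a Jordan form
J =
  [3, 1, 0, 0, 0]
  [0, 3, 0, 0, 0]
  [0, 0, 3, 0, 0]
  [0, 0, 0, 3, 0]
  [0, 0, 0, 0, 6]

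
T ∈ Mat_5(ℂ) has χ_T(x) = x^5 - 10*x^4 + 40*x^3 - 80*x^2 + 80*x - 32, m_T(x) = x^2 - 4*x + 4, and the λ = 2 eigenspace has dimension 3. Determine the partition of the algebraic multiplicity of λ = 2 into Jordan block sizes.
Block sizes for λ = 2: [2, 2, 1]

Step 1 — from the characteristic polynomial, algebraic multiplicity of λ = 2 is 5. From dim ker(T − (2)·I) = 3, there are exactly 3 Jordan blocks for λ = 2.
Step 2 — from the minimal polynomial, the factor (x − 2)^2 tells us the largest block for λ = 2 has size 2.
Step 3 — with total size 5, 3 blocks, and largest block 2, the block sizes (in nonincreasing order) are [2, 2, 1].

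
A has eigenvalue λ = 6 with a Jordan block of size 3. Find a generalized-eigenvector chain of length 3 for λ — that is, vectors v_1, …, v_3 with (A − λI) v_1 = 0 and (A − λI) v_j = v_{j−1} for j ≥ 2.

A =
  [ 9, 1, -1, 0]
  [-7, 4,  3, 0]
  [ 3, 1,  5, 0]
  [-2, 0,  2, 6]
A Jordan chain for λ = 6 of length 3:
v_1 = (-1, 2, -1, 0)ᵀ
v_2 = (3, -7, 3, -2)ᵀ
v_3 = (1, 0, 0, 0)ᵀ

Let N = A − (6)·I. We want v_3 with N^3 v_3 = 0 but N^2 v_3 ≠ 0; then v_{j-1} := N · v_j for j = 3, …, 2.

Pick v_3 = (1, 0, 0, 0)ᵀ.
Then v_2 = N · v_3 = (3, -7, 3, -2)ᵀ.
Then v_1 = N · v_2 = (-1, 2, -1, 0)ᵀ.

Sanity check: (A − (6)·I) v_1 = (0, 0, 0, 0)ᵀ = 0. ✓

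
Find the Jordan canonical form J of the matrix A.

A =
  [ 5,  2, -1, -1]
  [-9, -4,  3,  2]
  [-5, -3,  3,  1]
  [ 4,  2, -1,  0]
J_3(1) ⊕ J_1(1)

The characteristic polynomial is
  det(x·I − A) = x^4 - 4*x^3 + 6*x^2 - 4*x + 1 = (x - 1)^4

Eigenvalues and multiplicities (the geometric multiplicity of λ is n − rank(A − λI), which equals the number of Jordan blocks for λ):
  λ = 1: algebraic multiplicity = 4, geometric multiplicity = 2

Determining the block sizes for each eigenvalue:
  λ = 1: with am = 4 and gm = 2, the partition is not yet determined (e.g. several partitions of 4 into 2 parts exist). Let N = A − (1)·I. Computing rank(N^1) = 2, rank(N^2) = 1, rank(N^3) = 0; the number of blocks of size ≥ j is rank(N^{j−1}) − rank(N^j), giving [2, 1, 1]. So we have 1 block(s) of size 3, 1 block(s) of size 1 → block sizes [3, 1]

Assembling the blocks gives a Jordan form
J =
  [1, 1, 0, 0]
  [0, 1, 1, 0]
  [0, 0, 1, 0]
  [0, 0, 0, 1]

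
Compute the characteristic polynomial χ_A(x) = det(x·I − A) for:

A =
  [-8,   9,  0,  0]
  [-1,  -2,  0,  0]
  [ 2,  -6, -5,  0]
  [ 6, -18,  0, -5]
x^4 + 20*x^3 + 150*x^2 + 500*x + 625

Expanding det(x·I − A) (e.g. by cofactor expansion or by noting that A is similar to its Jordan form J, which has the same characteristic polynomial as A) gives
  χ_A(x) = x^4 + 20*x^3 + 150*x^2 + 500*x + 625
which factors as (x + 5)^4. The eigenvalues (with algebraic multiplicities) are λ = -5 with multiplicity 4.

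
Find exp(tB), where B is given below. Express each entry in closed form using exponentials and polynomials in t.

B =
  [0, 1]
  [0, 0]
e^{tB} =
  [1, t]
  [0, 1]

Strategy: write B = P · J · P⁻¹ where J is a Jordan canonical form, so e^{tB} = P · e^{tJ} · P⁻¹, and e^{tJ} can be computed block-by-block.

B has Jordan form
J =
  [0, 1]
  [0, 0]
(up to reordering of blocks).

Per-block formulas:
  For a 2×2 Jordan block J_2(0): exp(t · J_2(0)) = e^(0t)·(I + t·N), where N is the 2×2 nilpotent shift.

After assembling e^{tJ} and conjugating by P, we get:

e^{tB} =
  [1, t]
  [0, 1]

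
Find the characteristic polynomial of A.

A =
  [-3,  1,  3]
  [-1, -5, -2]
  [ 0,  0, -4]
x^3 + 12*x^2 + 48*x + 64

Expanding det(x·I − A) (e.g. by cofactor expansion or by noting that A is similar to its Jordan form J, which has the same characteristic polynomial as A) gives
  χ_A(x) = x^3 + 12*x^2 + 48*x + 64
which factors as (x + 4)^3. The eigenvalues (with algebraic multiplicities) are λ = -4 with multiplicity 3.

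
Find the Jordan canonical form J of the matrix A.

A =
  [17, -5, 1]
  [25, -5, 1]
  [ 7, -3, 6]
J_3(6)

The characteristic polynomial is
  det(x·I − A) = x^3 - 18*x^2 + 108*x - 216 = (x - 6)^3

Eigenvalues and multiplicities (the geometric multiplicity of λ is n − rank(A − λI), which equals the number of Jordan blocks for λ):
  λ = 6: algebraic multiplicity = 3, geometric multiplicity = 1

Determining the block sizes for each eigenvalue:
  λ = 6: one block (gm = 1), so the single block has size am = 3 → block sizes [3]

Assembling the blocks gives a Jordan form
J =
  [6, 1, 0]
  [0, 6, 1]
  [0, 0, 6]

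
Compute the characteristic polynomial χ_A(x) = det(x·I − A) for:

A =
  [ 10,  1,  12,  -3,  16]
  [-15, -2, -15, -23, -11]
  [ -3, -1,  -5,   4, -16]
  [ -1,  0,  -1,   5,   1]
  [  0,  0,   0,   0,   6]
x^5 - 14*x^4 + 40*x^3 + 144*x^2 - 432*x - 864

Expanding det(x·I − A) (e.g. by cofactor expansion or by noting that A is similar to its Jordan form J, which has the same characteristic polynomial as A) gives
  χ_A(x) = x^5 - 14*x^4 + 40*x^3 + 144*x^2 - 432*x - 864
which factors as (x - 6)^3*(x + 2)^2. The eigenvalues (with algebraic multiplicities) are λ = -2 with multiplicity 2, λ = 6 with multiplicity 3.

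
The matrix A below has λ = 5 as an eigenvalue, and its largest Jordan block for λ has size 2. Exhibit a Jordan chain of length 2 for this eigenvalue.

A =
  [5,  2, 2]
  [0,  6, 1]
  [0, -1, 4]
A Jordan chain for λ = 5 of length 2:
v_1 = (2, 1, -1)ᵀ
v_2 = (0, 1, 0)ᵀ

Let N = A − (5)·I. We want v_2 with N^2 v_2 = 0 but N^1 v_2 ≠ 0; then v_{j-1} := N · v_j for j = 2, …, 2.

Pick v_2 = (0, 1, 0)ᵀ.
Then v_1 = N · v_2 = (2, 1, -1)ᵀ.

Sanity check: (A − (5)·I) v_1 = (0, 0, 0)ᵀ = 0. ✓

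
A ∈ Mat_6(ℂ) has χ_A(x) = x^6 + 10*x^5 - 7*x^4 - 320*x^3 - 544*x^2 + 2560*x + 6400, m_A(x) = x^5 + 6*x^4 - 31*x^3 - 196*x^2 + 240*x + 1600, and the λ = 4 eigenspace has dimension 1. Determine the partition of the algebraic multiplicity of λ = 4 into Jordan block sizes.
Block sizes for λ = 4: [2]

Step 1 — from the characteristic polynomial, algebraic multiplicity of λ = 4 is 2. From dim ker(A − (4)·I) = 1, there are exactly 1 Jordan blocks for λ = 4.
Step 2 — from the minimal polynomial, the factor (x − 4)^2 tells us the largest block for λ = 4 has size 2.
Step 3 — with total size 2, 1 blocks, and largest block 2, the block sizes (in nonincreasing order) are [2].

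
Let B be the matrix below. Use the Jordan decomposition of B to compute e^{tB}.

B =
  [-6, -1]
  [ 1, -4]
e^{tB} =
  [-t*exp(-5*t) + exp(-5*t), -t*exp(-5*t)]
  [t*exp(-5*t), t*exp(-5*t) + exp(-5*t)]

Strategy: write B = P · J · P⁻¹ where J is a Jordan canonical form, so e^{tB} = P · e^{tJ} · P⁻¹, and e^{tJ} can be computed block-by-block.

B has Jordan form
J =
  [-5,  1]
  [ 0, -5]
(up to reordering of blocks).

Per-block formulas:
  For a 2×2 Jordan block J_2(-5): exp(t · J_2(-5)) = e^(-5t)·(I + t·N), where N is the 2×2 nilpotent shift.

After assembling e^{tJ} and conjugating by P, we get:

e^{tB} =
  [-t*exp(-5*t) + exp(-5*t), -t*exp(-5*t)]
  [t*exp(-5*t), t*exp(-5*t) + exp(-5*t)]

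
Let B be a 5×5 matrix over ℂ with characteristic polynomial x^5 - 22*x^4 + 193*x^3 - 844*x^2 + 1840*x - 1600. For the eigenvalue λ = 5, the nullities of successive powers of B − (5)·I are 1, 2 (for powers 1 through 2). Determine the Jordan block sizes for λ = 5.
Block sizes for λ = 5: [2]

From the dimensions of kernels of powers, the number of Jordan blocks of size at least j is d_j − d_{j−1} where d_j = dim ker(N^j) (with d_0 = 0). Computing the differences gives [1, 1].
The number of blocks of size exactly k is (#blocks of size ≥ k) − (#blocks of size ≥ k + 1), so the partition is: 1 block(s) of size 2.
In nonincreasing order the block sizes are [2].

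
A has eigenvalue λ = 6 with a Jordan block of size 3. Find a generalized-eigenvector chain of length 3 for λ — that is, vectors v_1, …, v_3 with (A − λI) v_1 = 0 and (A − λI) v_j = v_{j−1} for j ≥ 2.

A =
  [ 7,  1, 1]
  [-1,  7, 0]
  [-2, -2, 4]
A Jordan chain for λ = 6 of length 3:
v_1 = (-2, -2, 4)ᵀ
v_2 = (1, -1, -2)ᵀ
v_3 = (1, 0, 0)ᵀ

Let N = A − (6)·I. We want v_3 with N^3 v_3 = 0 but N^2 v_3 ≠ 0; then v_{j-1} := N · v_j for j = 3, …, 2.

Pick v_3 = (1, 0, 0)ᵀ.
Then v_2 = N · v_3 = (1, -1, -2)ᵀ.
Then v_1 = N · v_2 = (-2, -2, 4)ᵀ.

Sanity check: (A − (6)·I) v_1 = (0, 0, 0)ᵀ = 0. ✓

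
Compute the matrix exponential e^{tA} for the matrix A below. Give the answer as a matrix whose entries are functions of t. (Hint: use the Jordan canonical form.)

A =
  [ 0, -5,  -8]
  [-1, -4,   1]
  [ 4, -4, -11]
e^{tA} =
  [-t^2*exp(-5*t) + 5*t*exp(-5*t) + exp(-5*t), t^2*exp(-5*t) - 5*t*exp(-5*t), 3*t^2*exp(-5*t)/2 - 8*t*exp(-5*t)]
  [-t^2*exp(-5*t) - t*exp(-5*t), t^2*exp(-5*t) + t*exp(-5*t) + exp(-5*t), 3*t^2*exp(-5*t)/2 + t*exp(-5*t)]
  [4*t*exp(-5*t), -4*t*exp(-5*t), -6*t*exp(-5*t) + exp(-5*t)]

Strategy: write A = P · J · P⁻¹ where J is a Jordan canonical form, so e^{tA} = P · e^{tJ} · P⁻¹, and e^{tJ} can be computed block-by-block.

A has Jordan form
J =
  [-5,  1,  0]
  [ 0, -5,  1]
  [ 0,  0, -5]
(up to reordering of blocks).

Per-block formulas:
  For a 3×3 Jordan block J_3(-5): exp(t · J_3(-5)) = e^(-5t)·(I + t·N + (t^2/2)·N^2), where N is the 3×3 nilpotent shift.

After assembling e^{tJ} and conjugating by P, we get:

e^{tA} =
  [-t^2*exp(-5*t) + 5*t*exp(-5*t) + exp(-5*t), t^2*exp(-5*t) - 5*t*exp(-5*t), 3*t^2*exp(-5*t)/2 - 8*t*exp(-5*t)]
  [-t^2*exp(-5*t) - t*exp(-5*t), t^2*exp(-5*t) + t*exp(-5*t) + exp(-5*t), 3*t^2*exp(-5*t)/2 + t*exp(-5*t)]
  [4*t*exp(-5*t), -4*t*exp(-5*t), -6*t*exp(-5*t) + exp(-5*t)]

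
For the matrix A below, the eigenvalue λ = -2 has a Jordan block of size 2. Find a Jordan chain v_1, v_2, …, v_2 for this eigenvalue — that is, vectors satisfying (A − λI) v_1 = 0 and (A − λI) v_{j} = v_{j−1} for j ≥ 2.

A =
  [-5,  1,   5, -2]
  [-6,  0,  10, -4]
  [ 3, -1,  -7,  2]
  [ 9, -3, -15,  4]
A Jordan chain for λ = -2 of length 2:
v_1 = (-3, -6, 3, 9)ᵀ
v_2 = (1, 0, 0, 0)ᵀ

Let N = A − (-2)·I. We want v_2 with N^2 v_2 = 0 but N^1 v_2 ≠ 0; then v_{j-1} := N · v_j for j = 2, …, 2.

Pick v_2 = (1, 0, 0, 0)ᵀ.
Then v_1 = N · v_2 = (-3, -6, 3, 9)ᵀ.

Sanity check: (A − (-2)·I) v_1 = (0, 0, 0, 0)ᵀ = 0. ✓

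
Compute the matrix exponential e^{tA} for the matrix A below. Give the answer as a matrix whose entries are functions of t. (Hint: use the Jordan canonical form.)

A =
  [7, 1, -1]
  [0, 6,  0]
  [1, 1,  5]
e^{tA} =
  [t*exp(6*t) + exp(6*t), t*exp(6*t), -t*exp(6*t)]
  [0, exp(6*t), 0]
  [t*exp(6*t), t*exp(6*t), -t*exp(6*t) + exp(6*t)]

Strategy: write A = P · J · P⁻¹ where J is a Jordan canonical form, so e^{tA} = P · e^{tJ} · P⁻¹, and e^{tJ} can be computed block-by-block.

A has Jordan form
J =
  [6, 1, 0]
  [0, 6, 0]
  [0, 0, 6]
(up to reordering of blocks).

Per-block formulas:
  For a 1×1 block at λ = 6: exp(t · [6]) = [e^(6t)].
  For a 2×2 Jordan block J_2(6): exp(t · J_2(6)) = e^(6t)·(I + t·N), where N is the 2×2 nilpotent shift.

After assembling e^{tJ} and conjugating by P, we get:

e^{tA} =
  [t*exp(6*t) + exp(6*t), t*exp(6*t), -t*exp(6*t)]
  [0, exp(6*t), 0]
  [t*exp(6*t), t*exp(6*t), -t*exp(6*t) + exp(6*t)]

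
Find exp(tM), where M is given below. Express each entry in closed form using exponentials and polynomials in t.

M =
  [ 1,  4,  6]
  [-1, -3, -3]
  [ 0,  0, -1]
e^{tM} =
  [2*t*exp(-t) + exp(-t), 4*t*exp(-t), 6*t*exp(-t)]
  [-t*exp(-t), -2*t*exp(-t) + exp(-t), -3*t*exp(-t)]
  [0, 0, exp(-t)]

Strategy: write M = P · J · P⁻¹ where J is a Jordan canonical form, so e^{tM} = P · e^{tJ} · P⁻¹, and e^{tJ} can be computed block-by-block.

M has Jordan form
J =
  [-1,  1,  0]
  [ 0, -1,  0]
  [ 0,  0, -1]
(up to reordering of blocks).

Per-block formulas:
  For a 2×2 Jordan block J_2(-1): exp(t · J_2(-1)) = e^(-1t)·(I + t·N), where N is the 2×2 nilpotent shift.
  For a 1×1 block at λ = -1: exp(t · [-1]) = [e^(-1t)].

After assembling e^{tJ} and conjugating by P, we get:

e^{tM} =
  [2*t*exp(-t) + exp(-t), 4*t*exp(-t), 6*t*exp(-t)]
  [-t*exp(-t), -2*t*exp(-t) + exp(-t), -3*t*exp(-t)]
  [0, 0, exp(-t)]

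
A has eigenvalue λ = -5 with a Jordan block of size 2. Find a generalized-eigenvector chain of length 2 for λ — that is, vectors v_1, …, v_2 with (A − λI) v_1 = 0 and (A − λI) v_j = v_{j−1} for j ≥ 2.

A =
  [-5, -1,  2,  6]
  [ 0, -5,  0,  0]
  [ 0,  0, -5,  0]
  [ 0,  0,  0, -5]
A Jordan chain for λ = -5 of length 2:
v_1 = (-1, 0, 0, 0)ᵀ
v_2 = (0, 1, 0, 0)ᵀ

Let N = A − (-5)·I. We want v_2 with N^2 v_2 = 0 but N^1 v_2 ≠ 0; then v_{j-1} := N · v_j for j = 2, …, 2.

Pick v_2 = (0, 1, 0, 0)ᵀ.
Then v_1 = N · v_2 = (-1, 0, 0, 0)ᵀ.

Sanity check: (A − (-5)·I) v_1 = (0, 0, 0, 0)ᵀ = 0. ✓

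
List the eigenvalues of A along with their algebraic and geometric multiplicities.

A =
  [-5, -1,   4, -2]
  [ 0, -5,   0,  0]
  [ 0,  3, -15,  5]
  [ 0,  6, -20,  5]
λ = -5: alg = 4, geom = 2

Step 1 — factor the characteristic polynomial to read off the algebraic multiplicities:
  χ_A(x) = (x + 5)^4

Step 2 — compute geometric multiplicities via the rank-nullity identity g(λ) = n − rank(A − λI):
  rank(A − (-5)·I) = 2, so dim ker(A − (-5)·I) = n − 2 = 2

Summary:
  λ = -5: algebraic multiplicity = 4, geometric multiplicity = 2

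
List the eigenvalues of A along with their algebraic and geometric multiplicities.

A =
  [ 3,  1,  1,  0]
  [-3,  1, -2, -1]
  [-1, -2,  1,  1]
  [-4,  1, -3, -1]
λ = 1: alg = 4, geom = 2

Step 1 — factor the characteristic polynomial to read off the algebraic multiplicities:
  χ_A(x) = (x - 1)^4

Step 2 — compute geometric multiplicities via the rank-nullity identity g(λ) = n − rank(A − λI):
  rank(A − (1)·I) = 2, so dim ker(A − (1)·I) = n − 2 = 2

Summary:
  λ = 1: algebraic multiplicity = 4, geometric multiplicity = 2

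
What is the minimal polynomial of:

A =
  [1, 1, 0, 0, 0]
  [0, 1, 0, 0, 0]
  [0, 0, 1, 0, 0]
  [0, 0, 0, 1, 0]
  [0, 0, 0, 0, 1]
x^2 - 2*x + 1

The characteristic polynomial is χ_A(x) = (x - 1)^5, so the eigenvalues are known. The minimal polynomial is
  m_A(x) = Π_λ (x − λ)^{k_λ}
where k_λ is the size of the *largest* Jordan block for λ (equivalently, the smallest k with (A − λI)^k v = 0 for every generalised eigenvector v of λ).

  λ = 1: largest Jordan block has size 2, contributing (x − 1)^2

So m_A(x) = (x - 1)^2 = x^2 - 2*x + 1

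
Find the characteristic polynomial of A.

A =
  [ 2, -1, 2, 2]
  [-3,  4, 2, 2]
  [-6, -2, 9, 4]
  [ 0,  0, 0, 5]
x^4 - 20*x^3 + 150*x^2 - 500*x + 625

Expanding det(x·I − A) (e.g. by cofactor expansion or by noting that A is similar to its Jordan form J, which has the same characteristic polynomial as A) gives
  χ_A(x) = x^4 - 20*x^3 + 150*x^2 - 500*x + 625
which factors as (x - 5)^4. The eigenvalues (with algebraic multiplicities) are λ = 5 with multiplicity 4.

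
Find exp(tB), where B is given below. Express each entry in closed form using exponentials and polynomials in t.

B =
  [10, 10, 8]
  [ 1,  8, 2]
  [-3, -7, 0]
e^{tB} =
  [t^2*exp(6*t) + 4*t*exp(6*t) + exp(6*t), 2*t^2*exp(6*t) + 10*t*exp(6*t), 2*t^2*exp(6*t) + 8*t*exp(6*t)]
  [t*exp(6*t), 2*t*exp(6*t) + exp(6*t), 2*t*exp(6*t)]
  [-t^2*exp(6*t)/2 - 3*t*exp(6*t), -t^2*exp(6*t) - 7*t*exp(6*t), -t^2*exp(6*t) - 6*t*exp(6*t) + exp(6*t)]

Strategy: write B = P · J · P⁻¹ where J is a Jordan canonical form, so e^{tB} = P · e^{tJ} · P⁻¹, and e^{tJ} can be computed block-by-block.

B has Jordan form
J =
  [6, 1, 0]
  [0, 6, 1]
  [0, 0, 6]
(up to reordering of blocks).

Per-block formulas:
  For a 3×3 Jordan block J_3(6): exp(t · J_3(6)) = e^(6t)·(I + t·N + (t^2/2)·N^2), where N is the 3×3 nilpotent shift.

After assembling e^{tJ} and conjugating by P, we get:

e^{tB} =
  [t^2*exp(6*t) + 4*t*exp(6*t) + exp(6*t), 2*t^2*exp(6*t) + 10*t*exp(6*t), 2*t^2*exp(6*t) + 8*t*exp(6*t)]
  [t*exp(6*t), 2*t*exp(6*t) + exp(6*t), 2*t*exp(6*t)]
  [-t^2*exp(6*t)/2 - 3*t*exp(6*t), -t^2*exp(6*t) - 7*t*exp(6*t), -t^2*exp(6*t) - 6*t*exp(6*t) + exp(6*t)]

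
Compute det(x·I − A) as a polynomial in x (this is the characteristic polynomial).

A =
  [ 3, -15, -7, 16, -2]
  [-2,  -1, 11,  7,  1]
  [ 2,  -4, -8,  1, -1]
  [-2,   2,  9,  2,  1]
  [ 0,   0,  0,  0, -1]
x^5 + 5*x^4 + 10*x^3 + 10*x^2 + 5*x + 1

Expanding det(x·I − A) (e.g. by cofactor expansion or by noting that A is similar to its Jordan form J, which has the same characteristic polynomial as A) gives
  χ_A(x) = x^5 + 5*x^4 + 10*x^3 + 10*x^2 + 5*x + 1
which factors as (x + 1)^5. The eigenvalues (with algebraic multiplicities) are λ = -1 with multiplicity 5.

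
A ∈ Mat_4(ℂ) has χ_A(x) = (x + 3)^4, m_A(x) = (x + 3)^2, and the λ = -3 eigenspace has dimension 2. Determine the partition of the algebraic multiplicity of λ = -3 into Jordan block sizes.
Block sizes for λ = -3: [2, 2]

Step 1 — from the characteristic polynomial, algebraic multiplicity of λ = -3 is 4. From dim ker(A − (-3)·I) = 2, there are exactly 2 Jordan blocks for λ = -3.
Step 2 — from the minimal polynomial, the factor (x + 3)^2 tells us the largest block for λ = -3 has size 2.
Step 3 — with total size 4, 2 blocks, and largest block 2, the block sizes (in nonincreasing order) are [2, 2].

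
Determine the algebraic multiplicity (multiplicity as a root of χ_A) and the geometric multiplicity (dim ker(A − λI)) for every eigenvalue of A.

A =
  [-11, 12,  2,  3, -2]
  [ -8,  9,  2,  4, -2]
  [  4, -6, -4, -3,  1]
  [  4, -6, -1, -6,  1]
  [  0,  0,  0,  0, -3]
λ = -3: alg = 5, geom = 3

Step 1 — factor the characteristic polynomial to read off the algebraic multiplicities:
  χ_A(x) = (x + 3)^5

Step 2 — compute geometric multiplicities via the rank-nullity identity g(λ) = n − rank(A − λI):
  rank(A − (-3)·I) = 2, so dim ker(A − (-3)·I) = n − 2 = 3

Summary:
  λ = -3: algebraic multiplicity = 5, geometric multiplicity = 3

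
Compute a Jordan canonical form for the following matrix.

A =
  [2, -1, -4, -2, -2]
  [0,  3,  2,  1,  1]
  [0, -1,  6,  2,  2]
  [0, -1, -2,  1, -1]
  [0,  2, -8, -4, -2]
J_3(2) ⊕ J_1(2) ⊕ J_1(2)

The characteristic polynomial is
  det(x·I − A) = x^5 - 10*x^4 + 40*x^3 - 80*x^2 + 80*x - 32 = (x - 2)^5

Eigenvalues and multiplicities (the geometric multiplicity of λ is n − rank(A − λI), which equals the number of Jordan blocks for λ):
  λ = 2: algebraic multiplicity = 5, geometric multiplicity = 3

Determining the block sizes for each eigenvalue:
  λ = 2: with am = 5 and gm = 3, the partition is not yet determined (e.g. several partitions of 5 into 3 parts exist). Let N = A − (2)·I. Computing rank(N^1) = 2, rank(N^2) = 1, rank(N^3) = 0; the number of blocks of size ≥ j is rank(N^{j−1}) − rank(N^j), giving [3, 1, 1]. So we have 1 block(s) of size 3, 2 block(s) of size 1 → block sizes [3, 1, 1]

Assembling the blocks gives a Jordan form
J =
  [2, 1, 0, 0, 0]
  [0, 2, 1, 0, 0]
  [0, 0, 2, 0, 0]
  [0, 0, 0, 2, 0]
  [0, 0, 0, 0, 2]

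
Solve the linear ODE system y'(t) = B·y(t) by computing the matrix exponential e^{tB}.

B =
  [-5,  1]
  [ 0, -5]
e^{tB} =
  [exp(-5*t), t*exp(-5*t)]
  [0, exp(-5*t)]

Strategy: write B = P · J · P⁻¹ where J is a Jordan canonical form, so e^{tB} = P · e^{tJ} · P⁻¹, and e^{tJ} can be computed block-by-block.

B has Jordan form
J =
  [-5,  1]
  [ 0, -5]
(up to reordering of blocks).

Per-block formulas:
  For a 2×2 Jordan block J_2(-5): exp(t · J_2(-5)) = e^(-5t)·(I + t·N), where N is the 2×2 nilpotent shift.

After assembling e^{tJ} and conjugating by P, we get:

e^{tB} =
  [exp(-5*t), t*exp(-5*t)]
  [0, exp(-5*t)]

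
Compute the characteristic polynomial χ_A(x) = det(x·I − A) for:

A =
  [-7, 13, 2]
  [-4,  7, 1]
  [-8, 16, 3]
x^3 - 3*x^2 + 3*x - 1

Expanding det(x·I − A) (e.g. by cofactor expansion or by noting that A is similar to its Jordan form J, which has the same characteristic polynomial as A) gives
  χ_A(x) = x^3 - 3*x^2 + 3*x - 1
which factors as (x - 1)^3. The eigenvalues (with algebraic multiplicities) are λ = 1 with multiplicity 3.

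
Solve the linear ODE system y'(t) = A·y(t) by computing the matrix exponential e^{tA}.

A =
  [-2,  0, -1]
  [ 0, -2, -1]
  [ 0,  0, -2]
e^{tA} =
  [exp(-2*t), 0, -t*exp(-2*t)]
  [0, exp(-2*t), -t*exp(-2*t)]
  [0, 0, exp(-2*t)]

Strategy: write A = P · J · P⁻¹ where J is a Jordan canonical form, so e^{tA} = P · e^{tJ} · P⁻¹, and e^{tJ} can be computed block-by-block.

A has Jordan form
J =
  [-2,  1,  0]
  [ 0, -2,  0]
  [ 0,  0, -2]
(up to reordering of blocks).

Per-block formulas:
  For a 1×1 block at λ = -2: exp(t · [-2]) = [e^(-2t)].
  For a 2×2 Jordan block J_2(-2): exp(t · J_2(-2)) = e^(-2t)·(I + t·N), where N is the 2×2 nilpotent shift.

After assembling e^{tJ} and conjugating by P, we get:

e^{tA} =
  [exp(-2*t), 0, -t*exp(-2*t)]
  [0, exp(-2*t), -t*exp(-2*t)]
  [0, 0, exp(-2*t)]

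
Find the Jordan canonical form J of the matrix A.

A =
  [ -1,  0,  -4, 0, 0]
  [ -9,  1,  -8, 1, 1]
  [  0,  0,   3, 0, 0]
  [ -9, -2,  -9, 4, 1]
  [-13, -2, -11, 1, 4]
J_1(-1) ⊕ J_2(3) ⊕ J_2(3)

The characteristic polynomial is
  det(x·I − A) = x^5 - 11*x^4 + 42*x^3 - 54*x^2 - 27*x + 81 = (x - 3)^4*(x + 1)

Eigenvalues and multiplicities (the geometric multiplicity of λ is n − rank(A − λI), which equals the number of Jordan blocks for λ):
  λ = -1: algebraic multiplicity = 1, geometric multiplicity = 1
  λ = 3: algebraic multiplicity = 4, geometric multiplicity = 2

Determining the block sizes for each eigenvalue:
  λ = -1: one block (gm = 1), so the single block has size am = 1 → block sizes [1]
  λ = 3: with am = 4 and gm = 2, the partition is not yet determined (e.g. several partitions of 4 into 2 parts exist). Let N = A − (3)·I. Computing rank(N^1) = 3, rank(N^2) = 1; the number of blocks of size ≥ j is rank(N^{j−1}) − rank(N^j), giving [2, 2]. So we have 2 block(s) of size 2 → block sizes [2, 2]

Assembling the blocks gives a Jordan form
J =
  [-1, 0, 0, 0, 0]
  [ 0, 3, 1, 0, 0]
  [ 0, 0, 3, 0, 0]
  [ 0, 0, 0, 3, 1]
  [ 0, 0, 0, 0, 3]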